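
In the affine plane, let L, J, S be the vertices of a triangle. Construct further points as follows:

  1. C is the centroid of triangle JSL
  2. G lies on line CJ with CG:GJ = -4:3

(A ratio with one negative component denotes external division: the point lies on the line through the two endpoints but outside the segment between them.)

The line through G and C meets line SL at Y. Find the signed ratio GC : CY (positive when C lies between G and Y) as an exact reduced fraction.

Work in coordinates with L = (0, 0), J = (1, 0), S = (0, 1).
1. C is the centroid of triangle JSL ⇒ C = (1/3, 1/3)
2. G lies on line CJ with CG:GJ = -4:3 ⇒ G = (3, -1)
line GC meets SL at Y = (0, 1/2)
C = G + t·(Y−G) with t = 8/9, so GC:CY = 8/9:1/9

GC:CY = 8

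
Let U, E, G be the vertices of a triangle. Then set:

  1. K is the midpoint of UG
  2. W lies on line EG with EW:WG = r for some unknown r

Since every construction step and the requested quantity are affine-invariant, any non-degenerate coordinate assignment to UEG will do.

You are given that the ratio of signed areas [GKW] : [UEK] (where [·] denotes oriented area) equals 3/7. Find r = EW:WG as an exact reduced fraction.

Work in coordinates with U = (0, 0), E = (1, 0), G = (0, 1).
1. K is the midpoint of UG ⇒ K = (0, 1/2)
2. With EW:WG = r, write λ = r/(r+1) so W = E + λ·(G−E); W is affine-linear in λ
Every point depending on W is an affine combination of W and λ-independent points, so each such coordinate is linear in λ; the λ² term in each signed area is a multiple of (G−E)×(G−E) = 0, so 2·[GKW] and 2·[UEK] are each linear in λ. Evaluating at λ=0 and λ=1:
  2·[GKW] = -1/2·λ + 1/2,   2·[UEK] = 1/2
So [GKW]:[UEK] = (-1/2·λ + 1/2) / (1/2). Setting this equal to 3/7:
  -1/2·λ + 1/2 = 3/7·(1/2)  ⇒  λ = 4/7
Then r = λ/(1−λ) = (4/7)/(3/7) = 4/3. Check: with r = 4/3, W = (3/7, 4/7) and [GKW]:[UEK] = 3/7 as required.

r = 4/3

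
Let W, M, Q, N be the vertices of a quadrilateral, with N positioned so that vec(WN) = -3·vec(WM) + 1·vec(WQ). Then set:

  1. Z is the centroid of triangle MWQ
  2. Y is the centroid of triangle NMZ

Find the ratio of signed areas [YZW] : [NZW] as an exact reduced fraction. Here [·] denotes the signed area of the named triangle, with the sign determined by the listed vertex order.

Choose coordinates W = (0, 0), M = (1, 0), Q = (0, 1), N = (-3, 1).
1. Z is the centroid of triangle MWQ ⇒ Z = (1/3, 1/3)
2. Y is the centroid of triangle NMZ ⇒ Y = (-5/9, 4/9)
2·[YZW] = -1/3, 2·[NZW] = -4/3
[YZW]:[NZW] = -1/3:-4/3 = 1/4

[YZW]:[NZW] = 1/4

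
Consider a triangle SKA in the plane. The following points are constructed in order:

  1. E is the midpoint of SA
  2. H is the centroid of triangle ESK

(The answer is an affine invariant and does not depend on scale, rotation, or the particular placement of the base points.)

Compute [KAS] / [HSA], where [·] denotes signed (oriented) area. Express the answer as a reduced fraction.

Work in coordinates with S = (0, 0), K = (1, 0), A = (0, 1).
1. E is the midpoint of SA ⇒ E = (0, 1/2)
2. H is the centroid of triangle ESK ⇒ H = (1/3, 1/6)
2·[KAS] = 1, 2·[HSA] = -1/3
[KAS]:[HSA] = 1:-1/3 = -3

[KAS]:[HSA] = -3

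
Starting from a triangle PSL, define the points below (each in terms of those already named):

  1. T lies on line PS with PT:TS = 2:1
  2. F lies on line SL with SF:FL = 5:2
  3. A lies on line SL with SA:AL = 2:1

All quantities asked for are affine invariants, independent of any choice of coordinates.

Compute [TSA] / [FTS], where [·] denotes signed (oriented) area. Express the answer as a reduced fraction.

[TSA]:[FTS] = 14/15

Set P = (0, 0), S = (1, 0), L = (0, 1); any affine frame gives the same invariant.
1. T lies on line PS with PT:TS = 2:1 ⇒ T = (2/3, 0)
2. F lies on line SL with SF:FL = 5:2 ⇒ F = (2/7, 5/7)
3. A lies on line SL with SA:AL = 2:1 ⇒ A = (1/3, 2/3)
2·[TSA] = 2/9, 2·[FTS] = 5/21
[TSA]:[FTS] = 2/9:5/21 = 14/15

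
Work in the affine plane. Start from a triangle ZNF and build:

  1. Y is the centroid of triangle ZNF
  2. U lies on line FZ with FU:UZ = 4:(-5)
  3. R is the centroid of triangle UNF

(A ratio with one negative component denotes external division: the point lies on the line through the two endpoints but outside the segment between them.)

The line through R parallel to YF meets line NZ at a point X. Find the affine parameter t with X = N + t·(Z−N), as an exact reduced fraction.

Set Z = (0, 0), N = (1, 0), F = (0, 1); any affine frame gives the same invariant.
1. Y is the centroid of triangle ZNF ⇒ Y = (1/3, 1/3)
2. U lies on line FZ with FU:UZ = 4:(-5) ⇒ U = (0, 5)
3. R is the centroid of triangle UNF ⇒ R = (1/3, 2)
through R parallel to YF: direction (-1/3, 2/3); meets NZ at X = (4/3, 0)
X = N + t·(Z−N) with t = -1/3

t = -1/3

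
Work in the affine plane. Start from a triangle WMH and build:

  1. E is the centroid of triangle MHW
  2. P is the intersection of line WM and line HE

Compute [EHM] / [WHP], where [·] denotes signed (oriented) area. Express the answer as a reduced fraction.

Set W = (0, 0), M = (1, 0), H = (0, 1); any affine frame gives the same invariant.
1. E is the centroid of triangle MHW ⇒ E = (1/3, 1/3)
2. P is the intersection of line WM and line HE ⇒ P = (1/2, 0)
2·[EHM] = -1/3, 2·[WHP] = -1/2
[EHM]:[WHP] = -1/3:-1/2 = 2/3

[EHM]:[WHP] = 2/3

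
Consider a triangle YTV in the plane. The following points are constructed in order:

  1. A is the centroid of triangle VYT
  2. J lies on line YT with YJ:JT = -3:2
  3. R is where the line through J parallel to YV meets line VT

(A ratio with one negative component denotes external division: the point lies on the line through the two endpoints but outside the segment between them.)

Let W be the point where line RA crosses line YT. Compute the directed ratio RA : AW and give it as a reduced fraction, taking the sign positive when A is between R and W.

Set Y = (0, 0), T = (1, 0), V = (0, 1); any affine frame gives the same invariant.
1. A is the centroid of triangle VYT ⇒ A = (1/3, 1/3)
2. J lies on line YT with YJ:JT = -3:2 ⇒ J = (3, 0)
3. R is where the line through J parallel to YV meets line VT ⇒ R = (3, -2)
line RA meets YT at W = (5/7, 0)
A = R + t·(W−R) with t = 7/6, so RA:AW = 7/6:-1/6

RA:AW = -7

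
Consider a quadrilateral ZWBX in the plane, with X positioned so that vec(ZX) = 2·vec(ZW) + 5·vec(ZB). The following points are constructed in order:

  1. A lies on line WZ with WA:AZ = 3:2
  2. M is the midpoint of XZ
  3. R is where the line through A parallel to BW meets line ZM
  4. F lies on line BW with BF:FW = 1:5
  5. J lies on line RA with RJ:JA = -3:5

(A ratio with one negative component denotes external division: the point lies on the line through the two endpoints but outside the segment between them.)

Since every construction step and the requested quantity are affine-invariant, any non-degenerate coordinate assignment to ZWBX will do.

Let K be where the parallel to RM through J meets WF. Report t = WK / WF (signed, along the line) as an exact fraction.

Work in coordinates with Z = (0, 0), W = (1, 0), B = (0, 1), X = (2, 5).
1. A lies on line WZ with WA:AZ = 3:2 ⇒ A = (2/5, 0)
2. M is the midpoint of XZ ⇒ M = (1, 5/2)
3. R is where the line through A parallel to BW meets line ZM ⇒ R = (4/35, 2/7)
4. F lies on line BW with BF:FW = 1:5 ⇒ F = (1/6, 5/6)
5. J lies on line RA with RJ:JA = -3:5 ⇒ J = (-11/35, 5/7)
through J parallel to RM: direction (31/35, 31/14); meets WF at K = (-1/7, 8/7)
K = W + t·(F−W) with t = 48/35

t = 48/35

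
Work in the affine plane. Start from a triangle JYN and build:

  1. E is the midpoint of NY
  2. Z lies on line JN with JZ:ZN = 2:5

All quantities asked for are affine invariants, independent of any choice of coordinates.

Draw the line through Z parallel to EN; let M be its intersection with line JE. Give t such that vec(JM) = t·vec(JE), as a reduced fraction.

Work in coordinates with J = (0, 0), Y = (1, 0), N = (0, 1).
1. E is the midpoint of NY ⇒ E = (1/2, 1/2)
2. Z lies on line JN with JZ:ZN = 2:5 ⇒ Z = (0, 2/7)
through Z parallel to EN: direction (-1/2, 1/2); meets JE at M = (1/7, 1/7)
M = J + t·(E−J) with t = 2/7

t = 2/7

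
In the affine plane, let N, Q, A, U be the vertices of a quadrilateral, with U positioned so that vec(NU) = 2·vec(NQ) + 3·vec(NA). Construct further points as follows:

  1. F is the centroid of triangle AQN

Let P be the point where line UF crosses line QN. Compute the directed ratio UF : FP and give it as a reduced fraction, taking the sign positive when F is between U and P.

Set N = (0, 0), Q = (1, 0), A = (0, 1), U = (2, 3); any affine frame gives the same invariant.
1. F is the centroid of triangle AQN ⇒ F = (1/3, 1/3)
line UF meets QN at P = (1/8, 0)
F = U + t·(P−U) with t = 8/9, so UF:FP = 8/9:1/9

UF:FP = 8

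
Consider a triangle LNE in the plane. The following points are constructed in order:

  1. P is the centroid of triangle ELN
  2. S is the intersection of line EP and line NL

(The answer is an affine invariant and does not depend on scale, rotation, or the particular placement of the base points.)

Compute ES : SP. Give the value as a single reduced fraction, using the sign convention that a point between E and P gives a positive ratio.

Choose coordinates L = (0, 0), N = (1, 0), E = (0, 1).
1. P is the centroid of triangle ELN ⇒ P = (1/3, 1/3)
2. S is the intersection of line EP and line NL ⇒ S = (1/2, 0)
S = E + t·(P−E) with t = 3/2, so ES:SP = t:(1−t) = 3/2:-1/2

ES:SP = -3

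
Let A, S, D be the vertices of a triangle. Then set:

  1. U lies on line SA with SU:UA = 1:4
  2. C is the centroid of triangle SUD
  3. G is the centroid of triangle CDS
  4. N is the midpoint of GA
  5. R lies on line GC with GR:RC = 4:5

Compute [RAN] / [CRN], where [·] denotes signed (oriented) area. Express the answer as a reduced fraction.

Work in coordinates with A = (0, 0), S = (1, 0), D = (0, 1).
1. U lies on line SA with SU:UA = 1:4 ⇒ U = (4/5, 0)
2. C is the centroid of triangle SUD ⇒ C = (3/5, 1/3)
3. G is the centroid of triangle CDS ⇒ G = (8/15, 4/9)
4. N is the midpoint of GA ⇒ N = (4/15, 2/9)
5. R lies on line GC with GR:RC = 4:5 ⇒ R = (76/135, 32/81)
2·[RAN] = -8/405, 2·[CRN] = 2/81
[RAN]:[CRN] = -8/405:2/81 = -4/5

[RAN]:[CRN] = -4/5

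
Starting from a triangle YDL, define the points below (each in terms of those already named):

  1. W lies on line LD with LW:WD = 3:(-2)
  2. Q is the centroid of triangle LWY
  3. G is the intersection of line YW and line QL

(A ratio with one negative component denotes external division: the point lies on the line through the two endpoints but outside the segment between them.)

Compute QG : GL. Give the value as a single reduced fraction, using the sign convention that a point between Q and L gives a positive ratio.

QG:GL = -1/3

Assign Y = (0, 0), D = (1, 0), L = (0, 1) — the answer is frame-independent, so this choice is without loss of generality.
1. W lies on line LD with LW:WD = 3:(-2) ⇒ W = (3, -2)
2. Q is the centroid of triangle LWY ⇒ Q = (1, -1/3)
3. G is the intersection of line YW and line QL ⇒ G = (3/2, -1)
G = Q + t·(L−Q) with t = -1/2, so QG:GL = t:(1−t) = -1/2:3/2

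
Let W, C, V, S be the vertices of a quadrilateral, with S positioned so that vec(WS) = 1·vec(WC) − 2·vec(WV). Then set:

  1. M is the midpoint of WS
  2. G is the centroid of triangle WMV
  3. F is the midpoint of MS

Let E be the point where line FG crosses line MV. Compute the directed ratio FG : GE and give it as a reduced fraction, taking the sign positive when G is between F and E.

Assign W = (0, 0), C = (1, 0), V = (0, 1), S = (1, -2) — the answer is frame-independent, so this choice is without loss of generality.
1. M is the midpoint of WS ⇒ M = (1/2, -1)
2. G is the centroid of triangle WMV ⇒ G = (1/6, 0)
3. F is the midpoint of MS ⇒ F = (3/4, -3/2)
line FG meets MV at E = (2/5, -3/5)
G = F + t·(E−F) with t = 5/3, so FG:GE = 5/3:-2/3

FG:GE = -5/2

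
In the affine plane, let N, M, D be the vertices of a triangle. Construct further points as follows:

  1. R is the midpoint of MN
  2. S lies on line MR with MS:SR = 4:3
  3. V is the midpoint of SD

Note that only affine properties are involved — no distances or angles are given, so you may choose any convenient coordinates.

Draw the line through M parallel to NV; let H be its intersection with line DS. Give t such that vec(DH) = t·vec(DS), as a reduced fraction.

Assign N = (0, 0), M = (1, 0), D = (0, 1) — the answer is frame-independent, so this choice is without loss of generality.
1. R is the midpoint of MN ⇒ R = (1/2, 0)
2. S lies on line MR with MS:SR = 4:3 ⇒ S = (5/7, 0)
3. V is the midpoint of SD ⇒ V = (5/14, 1/2)
through M parallel to NV: direction (5/14, 1/2); meets DS at H = (6/7, -1/5)
H = D + t·(S−D) with t = 6/5

t = 6/5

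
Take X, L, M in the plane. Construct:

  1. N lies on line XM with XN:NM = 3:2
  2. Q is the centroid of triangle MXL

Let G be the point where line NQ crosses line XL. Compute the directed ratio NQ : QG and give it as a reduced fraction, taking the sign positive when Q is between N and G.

Assign X = (0, 0), L = (1, 0), M = (0, 1) — the answer is frame-independent, so this choice is without loss of generality.
1. N lies on line XM with XN:NM = 3:2 ⇒ N = (0, 3/5)
2. Q is the centroid of triangle MXL ⇒ Q = (1/3, 1/3)
line NQ meets XL at G = (3/4, 0)
Q = N + t·(G−N) with t = 4/9, so NQ:QG = 4/9:5/9

NQ:QG = 4/5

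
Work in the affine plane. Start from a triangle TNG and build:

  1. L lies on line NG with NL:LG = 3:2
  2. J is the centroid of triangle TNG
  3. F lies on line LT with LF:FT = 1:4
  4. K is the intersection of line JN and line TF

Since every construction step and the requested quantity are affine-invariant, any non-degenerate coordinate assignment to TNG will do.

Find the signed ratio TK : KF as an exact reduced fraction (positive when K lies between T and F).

Choose coordinates T = (0, 0), N = (1, 0), G = (0, 1).
1. L lies on line NG with NL:LG = 3:2 ⇒ L = (2/5, 3/5)
2. J is the centroid of triangle TNG ⇒ J = (1/3, 1/3)
3. F lies on line LT with LF:FT = 1:4 ⇒ F = (8/25, 12/25)
4. K is the intersection of line JN and line TF ⇒ K = (1/4, 3/8)
K = T + t·(F−T) with t = 25/32, so TK:KF = t:(1−t) = 25/32:7/32

TK:KF = 25/7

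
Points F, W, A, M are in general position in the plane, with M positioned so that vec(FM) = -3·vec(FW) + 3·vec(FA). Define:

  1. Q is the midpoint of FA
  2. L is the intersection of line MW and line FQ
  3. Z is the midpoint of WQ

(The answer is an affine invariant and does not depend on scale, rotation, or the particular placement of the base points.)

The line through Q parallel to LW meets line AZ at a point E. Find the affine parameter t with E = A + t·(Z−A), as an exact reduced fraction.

t = 4/3

Assign F = (0, 0), W = (1, 0), A = (0, 1), M = (-3, 3) — the answer is frame-independent, so this choice is without loss of generality.
1. Q is the midpoint of FA ⇒ Q = (0, 1/2)
2. L is the intersection of line MW and line FQ ⇒ L = (0, 3/4)
3. Z is the midpoint of WQ ⇒ Z = (1/2, 1/4)
through Q parallel to LW: direction (1, -3/4); meets AZ at E = (2/3, 0)
E = A + t·(Z−A) with t = 4/3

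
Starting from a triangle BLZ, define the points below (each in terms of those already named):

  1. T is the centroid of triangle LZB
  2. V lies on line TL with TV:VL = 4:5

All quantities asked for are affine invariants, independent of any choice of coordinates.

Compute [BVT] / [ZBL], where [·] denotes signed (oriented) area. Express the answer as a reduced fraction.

[BVT]:[ZBL] = 4/27

Assign B = (0, 0), L = (1, 0), Z = (0, 1) — the answer is frame-independent, so this choice is without loss of generality.
1. T is the centroid of triangle LZB ⇒ T = (1/3, 1/3)
2. V lies on line TL with TV:VL = 4:5 ⇒ V = (17/27, 5/27)
2·[BVT] = 4/27, 2·[ZBL] = 1
[BVT]:[ZBL] = 4/27:1 = 4/27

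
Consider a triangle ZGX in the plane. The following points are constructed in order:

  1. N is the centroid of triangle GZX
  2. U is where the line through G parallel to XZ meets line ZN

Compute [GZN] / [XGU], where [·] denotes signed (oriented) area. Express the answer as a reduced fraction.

[GZN]:[XGU] = -1/3

Assign Z = (0, 0), G = (1, 0), X = (0, 1) — the answer is frame-independent, so this choice is without loss of generality.
1. N is the centroid of triangle GZX ⇒ N = (1/3, 1/3)
2. U is where the line through G parallel to XZ meets line ZN ⇒ U = (1, 1)
2·[GZN] = -1/3, 2·[XGU] = 1
[GZN]:[XGU] = -1/3:1 = -1/3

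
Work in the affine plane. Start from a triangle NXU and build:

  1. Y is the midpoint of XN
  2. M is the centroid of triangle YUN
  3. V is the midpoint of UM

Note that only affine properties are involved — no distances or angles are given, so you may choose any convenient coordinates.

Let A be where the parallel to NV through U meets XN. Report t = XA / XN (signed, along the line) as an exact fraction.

Work in coordinates with N = (0, 0), X = (1, 0), U = (0, 1).
1. Y is the midpoint of XN ⇒ Y = (1/2, 0)
2. M is the centroid of triangle YUN ⇒ M = (1/6, 1/3)
3. V is the midpoint of UM ⇒ V = (1/12, 2/3)
through U parallel to NV: direction (1/12, 2/3); meets XN at A = (-1/8, 0)
A = X + t·(N−X) with t = 9/8

t = 9/8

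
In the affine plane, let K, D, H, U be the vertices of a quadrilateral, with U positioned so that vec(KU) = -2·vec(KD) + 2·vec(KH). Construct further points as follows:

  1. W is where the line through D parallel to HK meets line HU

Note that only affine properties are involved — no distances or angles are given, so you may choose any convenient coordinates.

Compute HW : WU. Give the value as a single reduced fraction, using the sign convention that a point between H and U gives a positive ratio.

HW:WU = -1/3

Work in coordinates with K = (0, 0), D = (1, 0), H = (0, 1), U = (-2, 2).
1. W is where the line through D parallel to HK meets line HU ⇒ W = (1, 1/2)
W = H + t·(U−H) with t = -1/2, so HW:WU = t:(1−t) = -1/2:3/2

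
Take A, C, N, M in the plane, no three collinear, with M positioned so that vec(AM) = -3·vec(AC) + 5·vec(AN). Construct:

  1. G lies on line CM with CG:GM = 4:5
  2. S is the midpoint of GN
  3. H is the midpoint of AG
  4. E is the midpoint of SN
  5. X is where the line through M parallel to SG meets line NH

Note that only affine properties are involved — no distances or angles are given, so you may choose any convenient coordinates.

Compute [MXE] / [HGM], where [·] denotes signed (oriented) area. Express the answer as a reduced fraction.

Choose coordinates A = (0, 0), C = (1, 0), N = (0, 1), M = (-3, 5).
1. G lies on line CM with CG:GM = 4:5 ⇒ G = (-7/9, 20/9)
2. S is the midpoint of GN ⇒ S = (-7/18, 29/18)
3. H is the midpoint of AG ⇒ H = (-7/18, 10/9)
4. E is the midpoint of SN ⇒ E = (-7/36, 47/36)
5. X is where the line through M parallel to SG meets line NH ⇒ X = (-5/9, 73/63)
2·[MXE] = 110/63, 2·[HGM] = 25/18
[MXE]:[HGM] = 110/63:25/18 = 44/35

[MXE]:[HGM] = 44/35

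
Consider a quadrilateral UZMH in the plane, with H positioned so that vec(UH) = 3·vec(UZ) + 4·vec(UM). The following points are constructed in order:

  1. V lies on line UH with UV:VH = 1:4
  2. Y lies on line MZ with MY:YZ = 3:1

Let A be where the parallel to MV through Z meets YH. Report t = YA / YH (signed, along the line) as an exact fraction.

t = -1/27

Choose coordinates U = (0, 0), Z = (1, 0), M = (0, 1), H = (3, 4).
1. V lies on line UH with UV:VH = 1:4 ⇒ V = (3/5, 4/5)
2. Y lies on line MZ with MY:YZ = 3:1 ⇒ Y = (3/4, 1/4)
through Z parallel to MV: direction (3/5, -1/5); meets YH at A = (2/3, 1/9)
A = Y + t·(H−Y) with t = -1/27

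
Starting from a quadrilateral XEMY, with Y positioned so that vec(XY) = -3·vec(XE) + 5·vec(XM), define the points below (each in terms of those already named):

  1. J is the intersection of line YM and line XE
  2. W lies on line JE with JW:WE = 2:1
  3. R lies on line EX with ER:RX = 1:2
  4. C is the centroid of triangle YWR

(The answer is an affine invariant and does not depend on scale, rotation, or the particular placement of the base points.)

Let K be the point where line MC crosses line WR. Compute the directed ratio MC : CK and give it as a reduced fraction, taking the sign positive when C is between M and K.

MC:CK = -2/5

Choose coordinates X = (0, 0), E = (1, 0), M = (0, 1), Y = (-3, 5).
1. J is the intersection of line YM and line XE ⇒ J = (3/4, 0)
2. W lies on line JE with JW:WE = 2:1 ⇒ W = (11/12, 0)
3. R lies on line EX with ER:RX = 1:2 ⇒ R = (2/3, 0)
4. C is the centroid of triangle YWR ⇒ C = (-17/36, 5/3)
line MC meets WR at K = (17/24, 0)
C = M + t·(K−M) with t = -2/3, so MC:CK = -2/3:5/3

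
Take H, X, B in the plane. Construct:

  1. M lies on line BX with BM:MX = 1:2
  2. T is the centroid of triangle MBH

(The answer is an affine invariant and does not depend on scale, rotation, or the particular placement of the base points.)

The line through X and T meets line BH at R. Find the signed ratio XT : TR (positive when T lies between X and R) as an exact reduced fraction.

Work in coordinates with H = (0, 0), X = (1, 0), B = (0, 1).
1. M lies on line BX with BM:MX = 1:2 ⇒ M = (1/3, 2/3)
2. T is the centroid of triangle MBH ⇒ T = (1/9, 5/9)
line XT meets BH at R = (0, 5/8)
T = X + t·(R−X) with t = 8/9, so XT:TR = 8/9:1/9

XT:TR = 8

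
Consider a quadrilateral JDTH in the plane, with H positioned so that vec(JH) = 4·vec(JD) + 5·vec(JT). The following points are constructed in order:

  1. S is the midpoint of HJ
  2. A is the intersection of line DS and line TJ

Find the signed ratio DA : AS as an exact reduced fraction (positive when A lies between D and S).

DA:AS = -1/2

Choose coordinates J = (0, 0), D = (1, 0), T = (0, 1), H = (4, 5).
1. S is the midpoint of HJ ⇒ S = (2, 5/2)
2. A is the intersection of line DS and line TJ ⇒ A = (0, -5/2)
A = D + t·(S−D) with t = -1, so DA:AS = t:(1−t) = -1:2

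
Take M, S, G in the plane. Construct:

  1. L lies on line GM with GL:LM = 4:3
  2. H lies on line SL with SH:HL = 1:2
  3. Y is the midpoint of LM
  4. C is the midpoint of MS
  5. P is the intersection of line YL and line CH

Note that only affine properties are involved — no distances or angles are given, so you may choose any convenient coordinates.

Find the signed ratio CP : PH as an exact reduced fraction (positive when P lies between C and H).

CP:PH = -3/4

Assign M = (0, 0), S = (1, 0), G = (0, 1) — the answer is frame-independent, so this choice is without loss of generality.
1. L lies on line GM with GL:LM = 4:3 ⇒ L = (0, 3/7)
2. H lies on line SL with SH:HL = 1:2 ⇒ H = (2/3, 1/7)
3. Y is the midpoint of LM ⇒ Y = (0, 3/14)
4. C is the midpoint of MS ⇒ C = (1/2, 0)
5. P is the intersection of line YL and line CH ⇒ P = (0, -3/7)
P = C + t·(H−C) with t = -3, so CP:PH = t:(1−t) = -3:4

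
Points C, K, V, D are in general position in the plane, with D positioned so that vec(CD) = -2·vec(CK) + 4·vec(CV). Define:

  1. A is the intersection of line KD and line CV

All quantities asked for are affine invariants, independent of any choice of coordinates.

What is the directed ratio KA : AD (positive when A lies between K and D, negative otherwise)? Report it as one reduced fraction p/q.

KA:AD = 1/2

Choose coordinates C = (0, 0), K = (1, 0), V = (0, 1), D = (-2, 4).
1. A is the intersection of line KD and line CV ⇒ A = (0, 4/3)
A = K + t·(D−K) with t = 1/3, so KA:AD = t:(1−t) = 1/3:2/3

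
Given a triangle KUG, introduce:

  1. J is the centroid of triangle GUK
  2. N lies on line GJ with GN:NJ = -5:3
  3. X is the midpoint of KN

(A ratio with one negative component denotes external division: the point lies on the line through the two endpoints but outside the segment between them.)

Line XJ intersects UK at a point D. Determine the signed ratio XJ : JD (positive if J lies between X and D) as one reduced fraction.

Set K = (0, 0), U = (1, 0), G = (0, 1); any affine frame gives the same invariant.
1. J is the centroid of triangle GUK ⇒ J = (1/3, 1/3)
2. N lies on line GJ with GN:NJ = -5:3 ⇒ N = (5/6, -2/3)
3. X is the midpoint of KN ⇒ X = (5/12, -1/3)
line XJ meets UK at D = (3/8, 0)
J = X + t·(D−X) with t = 2, so XJ:JD = 2:-1

XJ:JD = -2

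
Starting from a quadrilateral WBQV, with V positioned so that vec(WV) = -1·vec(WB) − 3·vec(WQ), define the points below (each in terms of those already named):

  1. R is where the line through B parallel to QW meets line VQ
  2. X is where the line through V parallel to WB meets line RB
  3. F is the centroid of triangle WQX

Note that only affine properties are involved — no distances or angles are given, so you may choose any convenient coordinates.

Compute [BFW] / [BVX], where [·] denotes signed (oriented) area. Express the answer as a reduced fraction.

Work in coordinates with W = (0, 0), B = (1, 0), Q = (0, 1), V = (-1, -3).
1. R is where the line through B parallel to QW meets line VQ ⇒ R = (1, 5)
2. X is where the line through V parallel to WB meets line RB ⇒ X = (1, -3)
3. F is the centroid of triangle WQX ⇒ F = (1/3, -2/3)
2·[BFW] = -2/3, 2·[BVX] = 6
[BFW]:[BVX] = -2/3:6 = -1/9

[BFW]:[BVX] = -1/9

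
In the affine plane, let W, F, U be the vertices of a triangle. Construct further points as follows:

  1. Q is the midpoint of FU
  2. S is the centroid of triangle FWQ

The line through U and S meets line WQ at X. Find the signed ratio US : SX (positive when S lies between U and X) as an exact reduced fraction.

US:SX = -4

Set W = (0, 0), F = (1, 0), U = (0, 1); any affine frame gives the same invariant.
1. Q is the midpoint of FU ⇒ Q = (1/2, 1/2)
2. S is the centroid of triangle FWQ ⇒ S = (1/2, 1/6)
line US meets WQ at X = (3/8, 3/8)
S = U + t·(X−U) with t = 4/3, so US:SX = 4/3:-1/3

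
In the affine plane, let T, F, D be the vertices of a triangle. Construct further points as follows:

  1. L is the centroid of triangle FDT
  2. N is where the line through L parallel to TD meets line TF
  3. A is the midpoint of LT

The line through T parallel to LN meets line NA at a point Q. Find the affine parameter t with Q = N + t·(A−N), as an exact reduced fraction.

Set T = (0, 0), F = (1, 0), D = (0, 1); any affine frame gives the same invariant.
1. L is the centroid of triangle FDT ⇒ L = (1/3, 1/3)
2. N is where the line through L parallel to TD meets line TF ⇒ N = (1/3, 0)
3. A is the midpoint of LT ⇒ A = (1/6, 1/6)
through T parallel to LN: direction (0, -1/3); meets NA at Q = (0, 1/3)
Q = N + t·(A−N) with t = 2

t = 2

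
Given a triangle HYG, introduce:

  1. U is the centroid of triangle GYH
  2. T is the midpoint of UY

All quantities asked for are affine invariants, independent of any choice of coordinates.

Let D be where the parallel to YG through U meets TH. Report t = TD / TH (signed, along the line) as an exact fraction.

t = 1/5

Work in coordinates with H = (0, 0), Y = (1, 0), G = (0, 1).
1. U is the centroid of triangle GYH ⇒ U = (1/3, 1/3)
2. T is the midpoint of UY ⇒ T = (2/3, 1/6)
through U parallel to YG: direction (-1, 1); meets TH at D = (8/15, 2/15)
D = T + t·(H−T) with t = 1/5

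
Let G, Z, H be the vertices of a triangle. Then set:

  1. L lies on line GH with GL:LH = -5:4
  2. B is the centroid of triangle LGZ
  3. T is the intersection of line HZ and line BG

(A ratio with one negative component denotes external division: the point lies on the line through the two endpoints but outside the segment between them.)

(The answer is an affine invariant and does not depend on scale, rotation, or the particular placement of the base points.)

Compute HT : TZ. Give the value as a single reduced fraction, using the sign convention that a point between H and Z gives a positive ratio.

HT:TZ = 1/5

Work in coordinates with G = (0, 0), Z = (1, 0), H = (0, 1).
1. L lies on line GH with GL:LH = -5:4 ⇒ L = (0, 5)
2. B is the centroid of triangle LGZ ⇒ B = (1/3, 5/3)
3. T is the intersection of line HZ and line BG ⇒ T = (1/6, 5/6)
T = H + t·(Z−H) with t = 1/6, so HT:TZ = t:(1−t) = 1/6:5/6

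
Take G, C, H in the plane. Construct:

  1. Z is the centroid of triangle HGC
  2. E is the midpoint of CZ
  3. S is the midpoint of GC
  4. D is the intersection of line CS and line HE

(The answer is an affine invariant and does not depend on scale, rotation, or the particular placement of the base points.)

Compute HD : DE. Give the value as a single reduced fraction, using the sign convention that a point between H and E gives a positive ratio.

HD:DE = -6

Assign G = (0, 0), C = (1, 0), H = (0, 1) — the answer is frame-independent, so this choice is without loss of generality.
1. Z is the centroid of triangle HGC ⇒ Z = (1/3, 1/3)
2. E is the midpoint of CZ ⇒ E = (2/3, 1/6)
3. S is the midpoint of GC ⇒ S = (1/2, 0)
4. D is the intersection of line CS and line HE ⇒ D = (4/5, 0)
D = H + t·(E−H) with t = 6/5, so HD:DE = t:(1−t) = 6/5:-1/5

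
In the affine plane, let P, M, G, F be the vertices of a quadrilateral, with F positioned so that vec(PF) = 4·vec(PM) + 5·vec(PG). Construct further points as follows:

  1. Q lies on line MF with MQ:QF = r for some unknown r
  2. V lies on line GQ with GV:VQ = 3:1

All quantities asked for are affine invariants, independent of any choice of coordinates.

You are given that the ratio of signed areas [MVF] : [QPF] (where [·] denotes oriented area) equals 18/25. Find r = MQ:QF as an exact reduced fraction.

Choose coordinates P = (0, 0), M = (1, 0), G = (0, 1), F = (4, 5).
1. With MQ:QF = r, write λ = r/(r+1) so Q = M + λ·(F−M); Q is affine-linear in λ
2. V lies on line GQ with GV:VQ = 3:1 ⇒ V is an affine combination of earlier points and hence also affine-linear in λ
Every point depending on Q is an affine combination of Q and λ-independent points, so each such coordinate is linear in λ; the λ² term in each signed area is a multiple of (F−M)×(F−M) = 0, so 2·[MVF] and 2·[QPF] are each linear in λ. Evaluating at λ=0 and λ=1:
  2·[MVF] = -2,   2·[QPF] = 5·λ − 5
So [MVF]:[QPF] = (-2) / (5·λ − 5). Setting this equal to 18/25:
  -2 = 18/25·(5·λ − 5)  ⇒  λ = 4/9
Then r = λ/(1−λ) = (4/9)/(5/9) = 4/5. Check: with r = 4/5, Q = (7/3, 20/9) and [MVF]:[QPF] = 18/25 as required.

r = 4/5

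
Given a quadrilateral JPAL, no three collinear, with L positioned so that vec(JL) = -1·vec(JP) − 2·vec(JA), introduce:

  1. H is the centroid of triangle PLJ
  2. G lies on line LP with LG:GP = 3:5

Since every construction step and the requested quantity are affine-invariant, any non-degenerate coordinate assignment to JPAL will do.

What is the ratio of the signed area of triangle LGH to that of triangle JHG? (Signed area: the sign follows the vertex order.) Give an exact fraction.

[LGH]:[JHG] = -3/2

Set J = (0, 0), P = (1, 0), A = (0, 1), L = (-1, -2); any affine frame gives the same invariant.
1. H is the centroid of triangle PLJ ⇒ H = (0, -2/3)
2. G lies on line LP with LG:GP = 3:5 ⇒ G = (-1/4, -5/4)
2·[LGH] = 1/4, 2·[JHG] = -1/6
[LGH]:[JHG] = 1/4:-1/6 = -3/2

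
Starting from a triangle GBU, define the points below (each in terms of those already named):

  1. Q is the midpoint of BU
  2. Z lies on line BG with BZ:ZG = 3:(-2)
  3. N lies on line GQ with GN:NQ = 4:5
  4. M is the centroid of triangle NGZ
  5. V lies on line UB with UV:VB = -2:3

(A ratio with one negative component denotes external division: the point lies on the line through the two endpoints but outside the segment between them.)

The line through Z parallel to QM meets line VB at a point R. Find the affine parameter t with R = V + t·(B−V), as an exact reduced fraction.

Set G = (0, 0), B = (1, 0), U = (0, 1); any affine frame gives the same invariant.
1. Q is the midpoint of BU ⇒ Q = (1/2, 1/2)
2. Z lies on line BG with BZ:ZG = 3:(-2) ⇒ Z = (-2, 0)
3. N lies on line GQ with GN:NQ = 4:5 ⇒ N = (2/9, 2/9)
4. M is the centroid of triangle NGZ ⇒ M = (-16/27, 2/27)
5. V lies on line UB with UV:VB = -2:3 ⇒ V = (-2, 3)
through Z parallel to QM: direction (-59/54, -23/54); meets VB at R = (13/82, 69/82)
R = V + t·(B−V) with t = 59/82

t = 59/82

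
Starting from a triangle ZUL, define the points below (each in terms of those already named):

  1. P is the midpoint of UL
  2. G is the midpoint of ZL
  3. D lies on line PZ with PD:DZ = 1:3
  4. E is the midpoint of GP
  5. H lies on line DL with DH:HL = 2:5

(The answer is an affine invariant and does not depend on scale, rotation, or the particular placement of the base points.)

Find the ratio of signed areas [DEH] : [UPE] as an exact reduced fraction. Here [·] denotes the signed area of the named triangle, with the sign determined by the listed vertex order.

Set Z = (0, 0), U = (1, 0), L = (0, 1); any affine frame gives the same invariant.
1. P is the midpoint of UL ⇒ P = (1/2, 1/2)
2. G is the midpoint of ZL ⇒ G = (0, 1/2)
3. D lies on line PZ with PD:DZ = 1:3 ⇒ D = (3/8, 3/8)
4. E is the midpoint of GP ⇒ E = (1/4, 1/2)
5. H lies on line DL with DH:HL = 2:5 ⇒ H = (15/56, 31/56)
2·[DEH] = -1/112, 2·[UPE] = 1/8
[DEH]:[UPE] = -1/112:1/8 = -1/14

[DEH]:[UPE] = -1/14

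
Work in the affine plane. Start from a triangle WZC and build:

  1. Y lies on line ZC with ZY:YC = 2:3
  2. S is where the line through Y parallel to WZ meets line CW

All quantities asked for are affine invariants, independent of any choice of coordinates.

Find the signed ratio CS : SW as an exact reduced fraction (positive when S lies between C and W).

Work in coordinates with W = (0, 0), Z = (1, 0), C = (0, 1).
1. Y lies on line ZC with ZY:YC = 2:3 ⇒ Y = (3/5, 2/5)
2. S is where the line through Y parallel to WZ meets line CW ⇒ S = (0, 2/5)
S = C + t·(W−C) with t = 3/5, so CS:SW = t:(1−t) = 3/5:2/5

CS:SW = 3/2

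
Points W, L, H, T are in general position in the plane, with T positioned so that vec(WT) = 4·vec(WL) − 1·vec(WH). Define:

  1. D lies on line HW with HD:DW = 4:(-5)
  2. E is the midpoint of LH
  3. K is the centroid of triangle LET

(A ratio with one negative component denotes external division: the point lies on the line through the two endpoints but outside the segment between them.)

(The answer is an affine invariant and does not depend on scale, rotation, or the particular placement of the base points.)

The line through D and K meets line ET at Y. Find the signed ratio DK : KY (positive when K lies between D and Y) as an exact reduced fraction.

Choose coordinates W = (0, 0), L = (1, 0), H = (0, 1), T = (4, -1).
1. D lies on line HW with HD:DW = 4:(-5) ⇒ D = (0, 5)
2. E is the midpoint of LH ⇒ E = (1/2, 1/2)
3. K is the centroid of triangle LET ⇒ K = (11/6, -1/6)
line DK meets ET at Y = (165/92, -5/92)
K = D + t·(Y−D) with t = 46/45, so DK:KY = 46/45:-1/45

DK:KY = -46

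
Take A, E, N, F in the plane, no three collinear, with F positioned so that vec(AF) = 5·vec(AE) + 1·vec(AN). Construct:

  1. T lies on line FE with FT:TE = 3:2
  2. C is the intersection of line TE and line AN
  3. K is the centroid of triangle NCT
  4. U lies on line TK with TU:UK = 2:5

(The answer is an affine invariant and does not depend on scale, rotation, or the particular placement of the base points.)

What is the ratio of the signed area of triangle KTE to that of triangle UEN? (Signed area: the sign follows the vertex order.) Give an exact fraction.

[KTE]:[UEN] = 4/9

Set A = (0, 0), E = (1, 0), N = (0, 1), F = (5, 1); any affine frame gives the same invariant.
1. T lies on line FE with FT:TE = 3:2 ⇒ T = (13/5, 2/5)
2. C is the intersection of line TE and line AN ⇒ C = (0, -1/4)
3. K is the centroid of triangle NCT ⇒ K = (13/15, 23/60)
4. U lies on line TK with TU:UK = 2:5 ⇒ U = (221/105, 83/210)
2·[KTE] = -2/3, 2·[UEN] = -3/2
[KTE]:[UEN] = -2/3:-3/2 = 4/9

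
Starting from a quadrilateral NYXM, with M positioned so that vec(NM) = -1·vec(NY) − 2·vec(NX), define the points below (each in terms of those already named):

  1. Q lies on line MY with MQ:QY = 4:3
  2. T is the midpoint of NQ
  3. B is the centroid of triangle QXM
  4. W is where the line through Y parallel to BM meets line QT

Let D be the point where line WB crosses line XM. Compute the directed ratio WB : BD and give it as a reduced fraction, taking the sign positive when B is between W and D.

Choose coordinates N = (0, 0), Y = (1, 0), X = (0, 1), M = (-1, -2).
1. Q lies on line MY with MQ:QY = 4:3 ⇒ Q = (1/7, -6/7)
2. T is the midpoint of NQ ⇒ T = (1/14, -3/7)
3. B is the centroid of triangle QXM ⇒ B = (-2/7, -13/21)
4. W is where the line through Y parallel to BM meets line QT ⇒ W = (29/119, -174/119)
line WB meets XM at D = (-14/31, -11/31)
B = W + t·(D−W) with t = 217/285, so WB:BD = 217/285:68/285

WB:BD = 217/68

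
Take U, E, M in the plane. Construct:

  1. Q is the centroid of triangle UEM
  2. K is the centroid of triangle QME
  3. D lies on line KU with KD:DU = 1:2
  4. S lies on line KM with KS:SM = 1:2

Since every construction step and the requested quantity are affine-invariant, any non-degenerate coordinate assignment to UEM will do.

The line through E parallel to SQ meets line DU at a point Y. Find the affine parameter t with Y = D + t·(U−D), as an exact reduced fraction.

t = -2

Work in coordinates with U = (0, 0), E = (1, 0), M = (0, 1).
1. Q is the centroid of triangle UEM ⇒ Q = (1/3, 1/3)
2. K is the centroid of triangle QME ⇒ K = (4/9, 4/9)
3. D lies on line KU with KD:DU = 1:2 ⇒ D = (8/27, 8/27)
4. S lies on line KM with KS:SM = 1:2 ⇒ S = (8/27, 17/27)
through E parallel to SQ: direction (1/27, -8/27); meets DU at Y = (8/9, 8/9)
Y = D + t·(U−D) with t = -2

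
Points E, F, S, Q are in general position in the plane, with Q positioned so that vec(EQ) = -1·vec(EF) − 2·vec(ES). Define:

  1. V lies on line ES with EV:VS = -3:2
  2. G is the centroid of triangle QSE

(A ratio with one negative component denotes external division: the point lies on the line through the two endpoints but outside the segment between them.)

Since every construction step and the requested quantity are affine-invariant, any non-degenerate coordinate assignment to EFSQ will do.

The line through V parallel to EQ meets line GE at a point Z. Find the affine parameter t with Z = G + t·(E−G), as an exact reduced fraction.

Assign E = (0, 0), F = (1, 0), S = (0, 1), Q = (-1, -2) — the answer is frame-independent, so this choice is without loss of generality.
1. V lies on line ES with EV:VS = -3:2 ⇒ V = (0, 3)
2. G is the centroid of triangle QSE ⇒ G = (-1/3, -1/3)
through V parallel to EQ: direction (-1, -2); meets GE at Z = (-3, -3)
Z = G + t·(E−G) with t = -8

t = -8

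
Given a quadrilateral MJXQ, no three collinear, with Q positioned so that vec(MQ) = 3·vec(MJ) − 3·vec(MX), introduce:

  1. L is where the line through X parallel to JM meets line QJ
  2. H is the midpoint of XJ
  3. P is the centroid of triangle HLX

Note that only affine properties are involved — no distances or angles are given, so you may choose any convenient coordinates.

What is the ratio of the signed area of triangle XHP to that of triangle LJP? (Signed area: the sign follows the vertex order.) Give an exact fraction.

[XHP]:[LJP] = -1/3

Assign M = (0, 0), J = (1, 0), X = (0, 1), Q = (3, -3) — the answer is frame-independent, so this choice is without loss of generality.
1. L is where the line through X parallel to JM meets line QJ ⇒ L = (1/3, 1)
2. H is the midpoint of XJ ⇒ H = (1/2, 1/2)
3. P is the centroid of triangle HLX ⇒ P = (5/18, 5/6)
2·[XHP] = 1/18, 2·[LJP] = -1/6
[XHP]:[LJP] = 1/18:-1/6 = -1/3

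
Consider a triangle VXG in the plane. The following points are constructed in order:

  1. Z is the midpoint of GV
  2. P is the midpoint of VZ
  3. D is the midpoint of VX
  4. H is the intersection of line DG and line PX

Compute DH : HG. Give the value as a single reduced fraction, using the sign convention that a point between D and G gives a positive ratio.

DH:HG = 1/6

Assign V = (0, 0), X = (1, 0), G = (0, 1) — the answer is frame-independent, so this choice is without loss of generality.
1. Z is the midpoint of GV ⇒ Z = (0, 1/2)
2. P is the midpoint of VZ ⇒ P = (0, 1/4)
3. D is the midpoint of VX ⇒ D = (1/2, 0)
4. H is the intersection of line DG and line PX ⇒ H = (3/7, 1/7)
H = D + t·(G−D) with t = 1/7, so DH:HG = t:(1−t) = 1/7:6/7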